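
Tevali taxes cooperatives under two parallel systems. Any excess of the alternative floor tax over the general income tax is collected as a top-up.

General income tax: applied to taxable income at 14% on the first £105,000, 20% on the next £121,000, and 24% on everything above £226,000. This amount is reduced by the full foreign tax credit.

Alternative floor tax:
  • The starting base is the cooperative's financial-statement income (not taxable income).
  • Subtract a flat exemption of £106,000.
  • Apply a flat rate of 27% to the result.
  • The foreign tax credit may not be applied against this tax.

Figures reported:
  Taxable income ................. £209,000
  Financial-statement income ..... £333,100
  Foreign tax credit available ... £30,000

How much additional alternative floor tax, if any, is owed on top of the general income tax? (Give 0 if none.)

£55,817

General income tax:
  £105,000 × 14% = £14,700
  £104,000 × 20% = £20,800
  → £35,500
  Less foreign tax credit £30,000 → £5,500

Alternative floor tax:
  Base (financial-statement income): £333,100
  Less exemption £106,000 → base £227,100
  £227,100 × 27% = £61,317

Excess of alternative floor tax over general income tax: £61,317 − £5,500 = £55,817.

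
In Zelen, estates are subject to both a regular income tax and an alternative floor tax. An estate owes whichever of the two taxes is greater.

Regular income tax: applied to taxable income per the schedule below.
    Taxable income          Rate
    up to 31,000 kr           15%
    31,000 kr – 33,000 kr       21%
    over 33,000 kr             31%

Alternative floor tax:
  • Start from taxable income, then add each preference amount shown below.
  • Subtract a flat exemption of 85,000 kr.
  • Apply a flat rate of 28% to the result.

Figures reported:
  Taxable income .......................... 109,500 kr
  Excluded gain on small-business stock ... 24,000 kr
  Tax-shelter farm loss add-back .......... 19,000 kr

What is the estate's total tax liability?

Alternative floor tax:
  Adjusted income: 109,500 kr + 24,000 kr + 19,000 kr = 152,500 kr
  Less exemption 85,000 kr → base 67,500 kr
  67,500 kr × 28% = 18,900 kr

Regular income tax:
  31,000 kr × 15% = 4,650 kr
  2,000 kr × 21% = 420 kr
  76,500 kr × 31% = 23,715 kr
  → 28,785 kr

28,785 kr > 18,900 kr, so the regular income tax governs.

28,785 kr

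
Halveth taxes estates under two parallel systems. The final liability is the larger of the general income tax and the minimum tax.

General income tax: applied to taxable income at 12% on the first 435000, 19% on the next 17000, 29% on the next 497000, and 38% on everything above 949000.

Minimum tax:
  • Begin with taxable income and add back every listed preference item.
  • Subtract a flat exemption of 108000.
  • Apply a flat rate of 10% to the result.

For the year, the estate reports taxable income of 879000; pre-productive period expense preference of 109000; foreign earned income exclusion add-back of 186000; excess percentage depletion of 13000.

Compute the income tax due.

Minimum tax:
  Adjusted income: 879000 + 109000 + 186000 + 13000 = 1187000
  Less exemption 108000 → base 1079000
  1079000 × 10% = 107900

General income tax:
  435000 × 12% = 52200
  17000 × 19% = 3230
  427000 × 29% = 123830
  → 179260

179260 > 107900, so the general income tax governs.

179260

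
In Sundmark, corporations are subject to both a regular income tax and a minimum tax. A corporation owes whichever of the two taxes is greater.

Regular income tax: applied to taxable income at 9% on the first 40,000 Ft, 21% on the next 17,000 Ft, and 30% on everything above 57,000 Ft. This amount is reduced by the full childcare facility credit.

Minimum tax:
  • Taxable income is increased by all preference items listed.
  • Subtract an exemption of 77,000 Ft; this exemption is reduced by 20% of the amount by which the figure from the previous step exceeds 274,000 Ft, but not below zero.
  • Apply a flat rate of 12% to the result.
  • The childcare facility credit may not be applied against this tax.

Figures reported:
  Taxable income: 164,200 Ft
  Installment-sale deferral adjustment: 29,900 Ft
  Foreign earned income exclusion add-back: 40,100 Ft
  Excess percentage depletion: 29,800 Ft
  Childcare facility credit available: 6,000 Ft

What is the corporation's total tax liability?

Regular income tax:
  40,000 Ft × 9% = 3,600 Ft
  17,000 Ft × 21% = 3,570 Ft
  107,200 Ft × 30% = 32,160 Ft
  → 39,330 Ft
  Less childcare facility credit 6,000 Ft → 33,330 Ft

Minimum tax:
  Adjusted income: 164,200 Ft + 29,900 Ft + 40,100 Ft + 29,800 Ft = 264,000 Ft
  Exemption: 264,000 Ft ≤ 274,000 Ft, so full 77,000 Ft applies
  Base: 264,000 Ft − 77,000 Ft = 187,000 Ft
  187,000 Ft × 12% = 22,440 Ft

33,330 Ft > 22,440 Ft, so the regular income tax governs.

33,330 Ft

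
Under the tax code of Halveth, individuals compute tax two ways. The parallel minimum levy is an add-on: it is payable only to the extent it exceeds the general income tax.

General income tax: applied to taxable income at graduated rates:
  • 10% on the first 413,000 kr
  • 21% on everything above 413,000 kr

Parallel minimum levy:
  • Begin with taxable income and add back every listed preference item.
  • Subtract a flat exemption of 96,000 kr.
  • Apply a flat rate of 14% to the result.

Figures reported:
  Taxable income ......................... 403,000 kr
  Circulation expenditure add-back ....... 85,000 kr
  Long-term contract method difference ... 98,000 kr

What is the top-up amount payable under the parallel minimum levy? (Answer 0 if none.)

28,300 kr

General income tax:
  403,000 kr × 10% = 40,300 kr

Parallel minimum levy:
  Adjusted income: 403,000 kr + 85,000 kr + 98,000 kr = 586,000 kr
  Less exemption 96,000 kr → base 490,000 kr
  490,000 kr × 14% = 68,600 kr

Excess of parallel minimum levy over general income tax: 68,600 kr − 40,300 kr = 28,300 kr.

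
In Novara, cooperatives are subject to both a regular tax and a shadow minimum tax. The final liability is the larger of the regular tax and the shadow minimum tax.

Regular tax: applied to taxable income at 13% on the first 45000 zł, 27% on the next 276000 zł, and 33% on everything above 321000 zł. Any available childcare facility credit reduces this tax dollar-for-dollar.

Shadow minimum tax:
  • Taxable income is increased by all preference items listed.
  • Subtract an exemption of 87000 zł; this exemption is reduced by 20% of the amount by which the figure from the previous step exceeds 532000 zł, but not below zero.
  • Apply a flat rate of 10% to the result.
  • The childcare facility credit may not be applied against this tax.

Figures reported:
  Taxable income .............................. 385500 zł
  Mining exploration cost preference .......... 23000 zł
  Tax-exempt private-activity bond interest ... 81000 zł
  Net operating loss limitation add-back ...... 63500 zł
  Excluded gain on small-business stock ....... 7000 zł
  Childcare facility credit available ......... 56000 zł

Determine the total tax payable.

47860 zł

Regular tax:
  45000 zł × 13% = 5850 zł
  276000 zł × 27% = 74520 zł
  64500 zł × 33% = 21285 zł
  → 101655 zł
  Less childcare facility credit 56000 zł → 45655 zł

Shadow minimum tax:
  Adjusted income: 385500 zł + 23000 zł + 81000 zł + 63500 zł + 7000 zł = 560000 zł
  Exemption: 87000 zł − 20% × (560000 zł − 532000 zł) = 87000 zł − 5600 zł = 81400 zł
  Base: 560000 zł − 81400 zł = 478600 zł
  478600 zł × 10% = 47860 zł

47860 zł > 45655 zł, so the shadow minimum tax is the binding amount.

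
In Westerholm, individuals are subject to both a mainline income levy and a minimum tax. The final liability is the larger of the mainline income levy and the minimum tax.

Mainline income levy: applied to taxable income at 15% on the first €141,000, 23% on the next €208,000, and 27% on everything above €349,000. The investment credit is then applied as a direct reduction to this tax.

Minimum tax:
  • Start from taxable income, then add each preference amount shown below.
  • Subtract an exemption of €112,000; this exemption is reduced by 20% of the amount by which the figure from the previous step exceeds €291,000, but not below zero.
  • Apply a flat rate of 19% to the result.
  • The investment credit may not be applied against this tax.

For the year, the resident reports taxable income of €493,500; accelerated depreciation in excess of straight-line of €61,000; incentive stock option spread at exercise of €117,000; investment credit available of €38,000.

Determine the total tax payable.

Minimum tax:
  Adjusted income: €493,500 + €61,000 + €117,000 = €671,500
  Exemption: €112,000 − 20% × (€671,500 − €291,000) = €112,000 − €76,100 = €35,900
  Base: €671,500 − €35,900 = €635,600
  €635,600 × 19% = €120,764

Mainline income levy:
  €141,000 × 15% = €21,150
  €208,000 × 23% = €47,840
  €144,500 × 27% = €39,015
  → €108,005
  Less investment credit €38,000 → €70,005

€120,764 > €70,005, so the minimum tax is the binding amount.

€120,764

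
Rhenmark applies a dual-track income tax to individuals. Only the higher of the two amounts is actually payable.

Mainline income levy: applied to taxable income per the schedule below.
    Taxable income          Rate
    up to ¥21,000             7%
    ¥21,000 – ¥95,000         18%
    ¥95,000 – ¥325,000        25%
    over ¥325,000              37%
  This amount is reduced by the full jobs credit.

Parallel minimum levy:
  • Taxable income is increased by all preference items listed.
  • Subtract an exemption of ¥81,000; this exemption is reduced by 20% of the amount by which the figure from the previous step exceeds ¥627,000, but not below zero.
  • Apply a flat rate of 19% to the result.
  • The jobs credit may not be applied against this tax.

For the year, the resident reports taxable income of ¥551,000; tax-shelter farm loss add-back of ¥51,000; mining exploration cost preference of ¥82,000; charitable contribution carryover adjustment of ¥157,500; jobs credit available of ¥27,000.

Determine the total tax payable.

¥152,646

Mainline income levy:
  ¥21,000 × 7% = ¥1,470
  ¥74,000 × 18% = ¥13,320
  ¥230,000 × 25% = ¥57,500
  ¥226,000 × 37% = ¥83,620
  → ¥155,910
  Less jobs credit ¥27,000 → ¥128,910

Parallel minimum levy:
  Adjusted income: ¥551,000 + ¥51,000 + ¥82,000 + ¥157,500 = ¥841,500
  Exemption: ¥81,000 − 20% × (¥841,500 − ¥627,000) = ¥81,000 − ¥42,900 = ¥38,100
  Base: ¥841,500 − ¥38,100 = ¥803,400
  ¥803,400 × 19% = ¥152,646

¥152,646 > ¥128,910, so the parallel minimum levy is the binding amount.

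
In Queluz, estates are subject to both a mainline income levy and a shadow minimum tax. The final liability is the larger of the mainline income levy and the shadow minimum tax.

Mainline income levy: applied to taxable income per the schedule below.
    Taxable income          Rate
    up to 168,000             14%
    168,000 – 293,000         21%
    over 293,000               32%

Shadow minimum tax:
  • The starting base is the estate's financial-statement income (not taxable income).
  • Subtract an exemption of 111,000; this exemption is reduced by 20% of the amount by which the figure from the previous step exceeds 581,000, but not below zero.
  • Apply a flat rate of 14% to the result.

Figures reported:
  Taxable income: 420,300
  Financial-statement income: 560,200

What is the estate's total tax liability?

Mainline income levy:
  168,000 × 14% = 23,520
  125,000 × 21% = 26,250
  127,300 × 32% = 40,736
  → 90,506

Shadow minimum tax:
  Base (financial-statement income): 560,200
  Exemption: 560,200 ≤ 581,000, so full 111,000 applies
  Base: 560,200 − 111,000 = 449,200
  449,200 × 14% = 62,888

90,506 > 62,888, so the mainline income levy governs.

90,506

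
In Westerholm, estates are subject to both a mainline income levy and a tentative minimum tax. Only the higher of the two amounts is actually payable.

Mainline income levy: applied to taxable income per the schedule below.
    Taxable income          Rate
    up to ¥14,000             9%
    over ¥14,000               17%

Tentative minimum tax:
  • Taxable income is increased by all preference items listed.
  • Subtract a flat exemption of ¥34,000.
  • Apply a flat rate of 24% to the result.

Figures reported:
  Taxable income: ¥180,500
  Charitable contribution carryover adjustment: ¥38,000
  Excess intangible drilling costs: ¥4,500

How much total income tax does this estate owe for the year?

¥45,360

Tentative minimum tax:
  Adjusted income: ¥180,500 + ¥38,000 + ¥4,500 = ¥223,000
  Less exemption ¥34,000 → base ¥189,000
  ¥189,000 × 24% = ¥45,360

Mainline income levy:
  ¥14,000 × 9% = ¥1,260
  ¥166,500 × 17% = ¥28,305
  → ¥29,565

¥45,360 > ¥29,565, so the tentative minimum tax is the binding amount.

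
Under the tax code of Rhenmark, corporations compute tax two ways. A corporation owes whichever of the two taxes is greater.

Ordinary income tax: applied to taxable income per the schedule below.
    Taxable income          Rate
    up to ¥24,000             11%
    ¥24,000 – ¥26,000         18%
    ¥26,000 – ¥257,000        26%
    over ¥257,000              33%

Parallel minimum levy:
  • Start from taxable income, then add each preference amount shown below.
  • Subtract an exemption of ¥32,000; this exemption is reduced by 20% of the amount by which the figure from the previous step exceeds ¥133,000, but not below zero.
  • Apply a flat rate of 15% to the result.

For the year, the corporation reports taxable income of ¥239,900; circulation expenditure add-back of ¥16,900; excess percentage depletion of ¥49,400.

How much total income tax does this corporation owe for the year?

Parallel minimum levy:
  Adjusted income: ¥239,900 + ¥16,900 + ¥49,400 = ¥306,200
  Exemption: 20% × (¥306,200 − ¥133,000) = ¥34,640 ≥ ¥32,000, so the exemption is fully phased out
  Base: ¥306,200 − ¥0 = ¥306,200
  ¥306,200 × 15% = ¥45,930

Ordinary income tax:
  ¥24,000 × 11% = ¥2,640
  ¥2,000 × 18% = ¥360
  ¥213,900 × 26% = ¥55,614
  → ¥58,614

¥58,614 > ¥45,930, so the ordinary income tax governs.

¥58,614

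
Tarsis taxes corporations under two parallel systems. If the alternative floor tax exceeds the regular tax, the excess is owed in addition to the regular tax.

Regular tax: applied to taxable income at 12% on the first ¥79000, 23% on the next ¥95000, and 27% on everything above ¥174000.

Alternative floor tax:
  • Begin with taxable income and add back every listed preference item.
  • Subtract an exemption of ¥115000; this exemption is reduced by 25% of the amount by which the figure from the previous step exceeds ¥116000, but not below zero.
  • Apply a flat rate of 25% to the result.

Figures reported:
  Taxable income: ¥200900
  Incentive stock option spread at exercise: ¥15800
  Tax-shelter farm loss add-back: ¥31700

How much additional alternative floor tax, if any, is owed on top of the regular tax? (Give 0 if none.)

Alternative floor tax:
  Adjusted income: ¥200900 + ¥15800 + ¥31700 = ¥248400
  Exemption: ¥115000 − 25% × (¥248400 − ¥116000) = ¥115000 − ¥33100 = ¥81900
  Base: ¥248400 − ¥81900 = ¥166500
  ¥166500 × 25% = ¥41625

Regular tax:
  ¥79000 × 12% = ¥9480
  ¥95000 × 23% = ¥21850
  ¥26900 × 27% = ¥7263
  → ¥38593

Excess of alternative floor tax over regular tax: ¥41625 − ¥38593 = ¥3032.

¥3032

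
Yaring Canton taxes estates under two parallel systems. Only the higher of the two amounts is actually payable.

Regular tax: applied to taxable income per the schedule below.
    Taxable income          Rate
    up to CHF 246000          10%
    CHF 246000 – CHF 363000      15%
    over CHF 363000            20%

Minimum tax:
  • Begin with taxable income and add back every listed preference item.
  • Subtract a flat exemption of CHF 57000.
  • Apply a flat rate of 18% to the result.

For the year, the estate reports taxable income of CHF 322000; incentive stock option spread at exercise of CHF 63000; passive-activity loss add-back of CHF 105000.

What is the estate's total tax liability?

CHF 77940

Minimum tax:
  Adjusted income: CHF 322000 + CHF 63000 + CHF 105000 = CHF 490000
  Less exemption CHF 57000 → base CHF 433000
  CHF 433000 × 18% = CHF 77940

Regular tax:
  CHF 246000 × 10% = CHF 24600
  CHF 76000 × 15% = CHF 11400
  → CHF 36000

CHF 77940 > CHF 36000, so the minimum tax is the binding amount.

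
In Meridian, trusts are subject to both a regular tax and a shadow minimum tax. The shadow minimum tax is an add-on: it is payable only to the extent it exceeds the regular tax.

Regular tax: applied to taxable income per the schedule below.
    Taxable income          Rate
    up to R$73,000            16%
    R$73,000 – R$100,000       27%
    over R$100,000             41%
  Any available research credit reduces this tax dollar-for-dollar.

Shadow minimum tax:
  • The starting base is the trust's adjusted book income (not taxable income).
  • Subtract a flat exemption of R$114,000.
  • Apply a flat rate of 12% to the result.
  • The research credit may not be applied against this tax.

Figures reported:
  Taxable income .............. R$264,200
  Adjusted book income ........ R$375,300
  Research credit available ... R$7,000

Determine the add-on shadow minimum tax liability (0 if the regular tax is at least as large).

Regular tax:
  R$73,000 × 16% = R$11,680
  R$27,000 × 27% = R$7,290
  R$164,200 × 41% = R$67,322
  → R$86,292
  Less research credit R$7,000 → R$79,292

Shadow minimum tax:
  Base (adjusted book income): R$375,300
  Less exemption R$114,000 → base R$261,300
  R$261,300 × 12% = R$31,356

R$31,356 ≤ R$79,292, so no add-on is due.

R$0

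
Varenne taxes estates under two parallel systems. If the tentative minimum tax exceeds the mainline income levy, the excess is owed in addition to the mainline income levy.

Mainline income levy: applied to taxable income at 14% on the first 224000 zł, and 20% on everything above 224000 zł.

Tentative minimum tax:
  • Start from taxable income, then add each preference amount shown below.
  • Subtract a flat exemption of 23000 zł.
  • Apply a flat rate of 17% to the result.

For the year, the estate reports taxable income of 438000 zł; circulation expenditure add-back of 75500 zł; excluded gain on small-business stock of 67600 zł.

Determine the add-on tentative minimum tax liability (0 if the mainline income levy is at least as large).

Tentative minimum tax:
  Adjusted income: 438000 zł + 75500 zł + 67600 zł = 581100 zł
  Less exemption 23000 zł → base 558100 zł
  558100 zł × 17% = 94877 zł

Mainline income levy:
  224000 zł × 14% = 31360 zł
  214000 zł × 20% = 42800 zł
  → 74160 zł

Excess of tentative minimum tax over mainline income levy: 94877 zł − 74160 zł = 20717 zł.

20717 zł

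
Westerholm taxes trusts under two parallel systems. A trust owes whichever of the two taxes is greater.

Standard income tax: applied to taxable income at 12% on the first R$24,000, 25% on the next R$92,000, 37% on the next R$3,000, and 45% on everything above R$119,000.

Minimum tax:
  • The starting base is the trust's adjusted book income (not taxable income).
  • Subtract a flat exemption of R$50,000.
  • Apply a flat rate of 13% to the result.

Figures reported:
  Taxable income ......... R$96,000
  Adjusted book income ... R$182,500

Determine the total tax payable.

Minimum tax:
  Base (adjusted book income): R$182,500
  Less exemption R$50,000 → base R$132,500
  R$132,500 × 13% = R$17,225

Standard income tax:
  R$24,000 × 12% = R$2,880
  R$72,000 × 25% = R$18,000
  → R$20,880

R$20,880 > R$17,225, so the standard income tax governs.

R$20,880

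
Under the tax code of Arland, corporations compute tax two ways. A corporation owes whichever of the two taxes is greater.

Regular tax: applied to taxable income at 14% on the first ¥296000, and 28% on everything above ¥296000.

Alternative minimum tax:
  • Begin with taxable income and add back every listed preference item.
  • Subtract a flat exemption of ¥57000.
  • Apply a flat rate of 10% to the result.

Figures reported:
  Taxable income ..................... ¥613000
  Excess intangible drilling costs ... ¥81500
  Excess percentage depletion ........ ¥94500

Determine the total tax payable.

Regular tax:
  ¥296000 × 14% = ¥41440
  ¥317000 × 28% = ¥88760
  → ¥130200

Alternative minimum tax:
  Adjusted income: ¥613000 + ¥81500 + ¥94500 = ¥789000
  Less exemption ¥57000 → base ¥732000
  ¥732000 × 10% = ¥73200

¥130200 > ¥73200, so the regular tax governs.

¥130200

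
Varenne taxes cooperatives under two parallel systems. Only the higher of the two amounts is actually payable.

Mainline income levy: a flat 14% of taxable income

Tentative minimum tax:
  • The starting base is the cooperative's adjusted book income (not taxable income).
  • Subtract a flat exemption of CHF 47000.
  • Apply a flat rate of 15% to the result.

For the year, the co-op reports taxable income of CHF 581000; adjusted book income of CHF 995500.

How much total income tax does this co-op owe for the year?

Tentative minimum tax:
  Base (adjusted book income): CHF 995500
  Less exemption CHF 47000 → base CHF 948500
  CHF 948500 × 15% = CHF 142275

Mainline income levy:
  CHF 581000 × 14% = CHF 81340

CHF 142275 > CHF 81340, so the tentative minimum tax is the binding amount.

CHF 142275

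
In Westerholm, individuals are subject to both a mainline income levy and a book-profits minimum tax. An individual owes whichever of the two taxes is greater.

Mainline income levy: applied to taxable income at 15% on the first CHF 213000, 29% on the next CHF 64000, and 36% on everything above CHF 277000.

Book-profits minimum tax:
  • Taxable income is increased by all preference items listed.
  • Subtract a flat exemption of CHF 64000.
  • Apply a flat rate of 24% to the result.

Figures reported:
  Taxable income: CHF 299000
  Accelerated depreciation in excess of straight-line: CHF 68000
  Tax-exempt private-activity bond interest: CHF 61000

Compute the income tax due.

Mainline income levy:
  CHF 213000 × 15% = CHF 31950
  CHF 64000 × 29% = CHF 18560
  CHF 22000 × 36% = CHF 7920
  → CHF 58430

Book-profits minimum tax:
  Adjusted income: CHF 299000 + CHF 68000 + CHF 61000 = CHF 428000
  Less exemption CHF 64000 → base CHF 364000
  CHF 364000 × 24% = CHF 87360

CHF 87360 > CHF 58430, so the book-profits minimum tax is the binding amount.

CHF 87360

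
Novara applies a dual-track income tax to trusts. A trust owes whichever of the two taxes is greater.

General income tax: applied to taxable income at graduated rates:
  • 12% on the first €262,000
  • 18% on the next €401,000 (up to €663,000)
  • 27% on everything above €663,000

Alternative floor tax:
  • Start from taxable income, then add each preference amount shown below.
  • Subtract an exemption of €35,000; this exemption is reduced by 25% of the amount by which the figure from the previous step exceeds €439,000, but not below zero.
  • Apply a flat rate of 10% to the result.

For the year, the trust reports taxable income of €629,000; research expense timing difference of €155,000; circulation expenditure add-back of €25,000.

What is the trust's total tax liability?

Alternative floor tax:
  Adjusted income: €629,000 + €155,000 + €25,000 = €809,000
  Exemption: 25% × (€809,000 − €439,000) = €92,500 ≥ €35,000, so the exemption is fully phased out
  Base: €809,000 − €0 = €809,000
  €809,000 × 10% = €80,900

General income tax:
  €262,000 × 12% = €31,440
  €367,000 × 18% = €66,060
  → €97,500

€97,500 > €80,900, so the general income tax governs.

€97,500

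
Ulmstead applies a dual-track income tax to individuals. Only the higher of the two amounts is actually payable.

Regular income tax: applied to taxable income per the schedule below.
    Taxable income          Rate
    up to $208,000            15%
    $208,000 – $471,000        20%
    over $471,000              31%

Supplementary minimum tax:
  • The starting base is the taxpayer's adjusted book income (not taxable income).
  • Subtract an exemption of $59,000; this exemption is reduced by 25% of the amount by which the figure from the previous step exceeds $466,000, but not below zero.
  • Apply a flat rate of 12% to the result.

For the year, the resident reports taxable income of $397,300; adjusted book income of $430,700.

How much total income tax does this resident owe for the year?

Supplementary minimum tax:
  Base (adjusted book income): $430,700
  Exemption: $430,700 ≤ $466,000, so full $59,000 applies
  Base: $430,700 − $59,000 = $371,700
  $371,700 × 12% = $44,604

Regular income tax:
  $208,000 × 15% = $31,200
  $189,300 × 20% = $37,860
  → $69,060

$69,060 > $44,604, so the regular income tax governs.

$69,060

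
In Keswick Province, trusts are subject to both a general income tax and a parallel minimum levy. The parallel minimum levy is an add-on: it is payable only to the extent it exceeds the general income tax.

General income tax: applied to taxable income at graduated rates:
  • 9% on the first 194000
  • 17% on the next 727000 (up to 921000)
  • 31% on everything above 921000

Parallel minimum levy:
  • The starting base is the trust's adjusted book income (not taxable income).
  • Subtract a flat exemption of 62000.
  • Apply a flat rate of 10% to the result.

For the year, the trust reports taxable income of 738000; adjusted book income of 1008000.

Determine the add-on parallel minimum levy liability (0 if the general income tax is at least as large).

0

General income tax:
  194000 × 9% = 17460
  544000 × 17% = 92480
  → 109940

Parallel minimum levy:
  Base (adjusted book income): 1008000
  Less exemption 62000 → base 946000
  946000 × 10% = 94600

94600 ≤ 109940, so no add-on is due.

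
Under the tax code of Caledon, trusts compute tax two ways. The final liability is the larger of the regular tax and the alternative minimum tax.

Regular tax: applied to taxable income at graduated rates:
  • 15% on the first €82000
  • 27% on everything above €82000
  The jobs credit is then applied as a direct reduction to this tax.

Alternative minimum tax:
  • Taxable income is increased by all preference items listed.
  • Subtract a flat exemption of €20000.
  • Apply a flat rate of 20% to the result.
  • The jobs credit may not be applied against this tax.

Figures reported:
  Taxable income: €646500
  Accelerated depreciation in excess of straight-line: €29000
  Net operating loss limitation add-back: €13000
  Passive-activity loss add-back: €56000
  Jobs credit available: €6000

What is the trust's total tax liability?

Alternative minimum tax:
  Adjusted income: €646500 + €29000 + €13000 + €56000 = €744500
  Less exemption €20000 → base €724500
  €724500 × 20% = €144900

Regular tax:
  €82000 × 15% = €12300
  €564500 × 27% = €152415
  → €164715
  Less jobs credit €6000 → €158715

€158715 > €144900, so the regular tax governs.

€158715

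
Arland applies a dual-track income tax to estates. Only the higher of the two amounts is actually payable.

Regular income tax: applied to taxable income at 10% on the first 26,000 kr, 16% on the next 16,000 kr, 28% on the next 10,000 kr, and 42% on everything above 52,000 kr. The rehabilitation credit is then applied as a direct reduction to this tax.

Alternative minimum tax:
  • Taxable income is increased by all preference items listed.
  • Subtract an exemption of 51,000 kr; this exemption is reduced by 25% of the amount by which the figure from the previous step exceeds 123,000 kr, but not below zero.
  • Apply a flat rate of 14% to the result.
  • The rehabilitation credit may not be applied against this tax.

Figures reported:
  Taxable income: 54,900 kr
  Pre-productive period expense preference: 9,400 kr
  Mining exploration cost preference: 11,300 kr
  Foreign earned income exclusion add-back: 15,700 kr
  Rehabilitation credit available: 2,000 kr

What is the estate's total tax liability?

7,178 kr

Alternative minimum tax:
  Adjusted income: 54,900 kr + 9,400 kr + 11,300 kr + 15,700 kr = 91,300 kr
  Exemption: 91,300 kr ≤ 123,000 kr, so full 51,000 kr applies
  Base: 91,300 kr − 51,000 kr = 40,300 kr
  40,300 kr × 14% = 5,642 kr

Regular income tax:
  26,000 kr × 10% = 2,600 kr
  16,000 kr × 16% = 2,560 kr
  10,000 kr × 28% = 2,800 kr
  2,900 kr × 42% = 1,218 kr
  → 9,178 kr
  Less rehabilitation credit 2,000 kr → 7,178 kr

7,178 kr > 5,642 kr, so the regular income tax governs.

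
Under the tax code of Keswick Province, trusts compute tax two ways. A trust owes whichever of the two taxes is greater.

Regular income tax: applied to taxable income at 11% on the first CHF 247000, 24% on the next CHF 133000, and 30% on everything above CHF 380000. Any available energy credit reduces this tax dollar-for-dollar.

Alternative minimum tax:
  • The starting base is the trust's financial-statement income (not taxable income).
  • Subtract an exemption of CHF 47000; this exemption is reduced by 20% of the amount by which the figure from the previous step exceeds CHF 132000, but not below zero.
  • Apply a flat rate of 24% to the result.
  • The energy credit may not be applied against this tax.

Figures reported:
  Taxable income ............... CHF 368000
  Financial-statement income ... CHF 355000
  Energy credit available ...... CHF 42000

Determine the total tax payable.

CHF 84624

Alternative minimum tax:
  Base (financial-statement income): CHF 355000
  Exemption: CHF 47000 − 20% × (CHF 355000 − CHF 132000) = CHF 47000 − CHF 44600 = CHF 2400
  Base: CHF 355000 − CHF 2400 = CHF 352600
  CHF 352600 × 24% = CHF 84624

Regular income tax:
  CHF 247000 × 11% = CHF 27170
  CHF 121000 × 24% = CHF 29040
  → CHF 56210
  Less energy credit CHF 42000 → CHF 14210

CHF 84624 > CHF 14210, so the alternative minimum tax is the binding amount.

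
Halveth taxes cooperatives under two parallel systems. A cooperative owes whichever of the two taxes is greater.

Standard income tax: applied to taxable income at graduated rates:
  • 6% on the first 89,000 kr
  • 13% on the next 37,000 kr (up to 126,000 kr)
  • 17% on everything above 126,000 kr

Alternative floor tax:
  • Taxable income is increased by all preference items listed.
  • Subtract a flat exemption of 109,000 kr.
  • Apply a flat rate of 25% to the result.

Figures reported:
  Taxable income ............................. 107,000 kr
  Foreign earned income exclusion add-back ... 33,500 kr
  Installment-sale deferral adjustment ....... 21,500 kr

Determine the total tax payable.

13,250 kr

Standard income tax:
  89,000 kr × 6% = 5,340 kr
  18,000 kr × 13% = 2,340 kr
  → 7,680 kr

Alternative floor tax:
  Adjusted income: 107,000 kr + 33,500 kr + 21,500 kr = 162,000 kr
  Less exemption 109,000 kr → base 53,000 kr
  53,000 kr × 25% = 13,250 kr

13,250 kr > 7,680 kr, so the alternative floor tax is the binding amount.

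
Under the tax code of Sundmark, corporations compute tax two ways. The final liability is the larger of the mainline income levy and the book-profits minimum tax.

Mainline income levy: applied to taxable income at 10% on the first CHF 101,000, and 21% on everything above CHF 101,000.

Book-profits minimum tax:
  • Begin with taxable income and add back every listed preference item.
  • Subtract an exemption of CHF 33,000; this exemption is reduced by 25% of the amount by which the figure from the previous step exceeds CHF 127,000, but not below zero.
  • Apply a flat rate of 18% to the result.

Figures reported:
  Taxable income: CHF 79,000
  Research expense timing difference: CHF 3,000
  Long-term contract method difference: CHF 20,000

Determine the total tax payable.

CHF 12,420

Mainline income levy:
  CHF 79,000 × 10% = CHF 7,900

Book-profits minimum tax:
  Adjusted income: CHF 79,000 + CHF 3,000 + CHF 20,000 = CHF 102,000
  Exemption: CHF 102,000 ≤ CHF 127,000, so full CHF 33,000 applies
  Base: CHF 102,000 − CHF 33,000 = CHF 69,000
  CHF 69,000 × 18% = CHF 12,420

CHF 12,420 > CHF 7,900, so the book-profits minimum tax is the binding amount.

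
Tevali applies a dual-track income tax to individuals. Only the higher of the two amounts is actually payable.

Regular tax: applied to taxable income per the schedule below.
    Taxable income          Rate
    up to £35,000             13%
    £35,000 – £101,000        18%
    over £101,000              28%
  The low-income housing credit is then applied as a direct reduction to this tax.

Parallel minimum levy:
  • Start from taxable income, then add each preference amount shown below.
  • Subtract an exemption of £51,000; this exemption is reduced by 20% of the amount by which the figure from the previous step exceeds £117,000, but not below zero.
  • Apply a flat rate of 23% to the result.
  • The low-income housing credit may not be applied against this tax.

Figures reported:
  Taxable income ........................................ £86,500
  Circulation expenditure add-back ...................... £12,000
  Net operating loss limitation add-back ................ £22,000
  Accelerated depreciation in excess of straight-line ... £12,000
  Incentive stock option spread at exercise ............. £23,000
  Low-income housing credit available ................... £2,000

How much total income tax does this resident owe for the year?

Regular tax:
  £35,000 × 13% = £4,550
  £51,500 × 18% = £9,270
  → £13,820
  Less low-income housing credit £2,000 → £11,820

Parallel minimum levy:
  Adjusted income: £86,500 + £12,000 + £22,000 + £12,000 + £23,000 = £155,500
  Exemption: £51,000 − 20% × (£155,500 − £117,000) = £51,000 − £7,700 = £43,300
  Base: £155,500 − £43,300 = £112,200
  £112,200 × 23% = £25,806

£25,806 > £11,820, so the parallel minimum levy is the binding amount.

£25,806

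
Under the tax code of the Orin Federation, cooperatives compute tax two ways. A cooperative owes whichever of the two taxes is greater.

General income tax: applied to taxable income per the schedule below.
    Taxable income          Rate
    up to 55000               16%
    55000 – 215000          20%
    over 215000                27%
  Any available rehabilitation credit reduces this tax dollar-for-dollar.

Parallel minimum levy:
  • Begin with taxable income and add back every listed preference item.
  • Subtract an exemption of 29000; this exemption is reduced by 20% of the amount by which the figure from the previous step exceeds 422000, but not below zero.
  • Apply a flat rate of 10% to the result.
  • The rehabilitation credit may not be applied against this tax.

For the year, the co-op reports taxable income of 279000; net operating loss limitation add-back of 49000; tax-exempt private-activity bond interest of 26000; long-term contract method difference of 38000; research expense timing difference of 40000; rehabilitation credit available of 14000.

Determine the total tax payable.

44080

Parallel minimum levy:
  Adjusted income: 279000 + 49000 + 26000 + 38000 + 40000 = 432000
  Exemption: 29000 − 20% × (432000 − 422000) = 29000 − 2000 = 27000
  Base: 432000 − 27000 = 405000
  405000 × 10% = 40500

General income tax:
  55000 × 16% = 8800
  160000 × 20% = 32000
  64000 × 27% = 17280
  → 58080
  Less rehabilitation credit 14000 → 44080

44080 > 40500, so the general income tax governs.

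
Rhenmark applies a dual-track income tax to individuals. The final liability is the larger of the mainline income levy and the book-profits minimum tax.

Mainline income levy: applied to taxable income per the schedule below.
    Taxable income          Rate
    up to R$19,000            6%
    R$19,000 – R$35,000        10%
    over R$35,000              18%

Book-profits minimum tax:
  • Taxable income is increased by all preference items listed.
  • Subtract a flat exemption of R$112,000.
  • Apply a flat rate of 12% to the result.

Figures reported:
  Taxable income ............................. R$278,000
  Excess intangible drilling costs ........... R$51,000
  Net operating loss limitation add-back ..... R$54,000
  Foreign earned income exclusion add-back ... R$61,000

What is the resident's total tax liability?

Mainline income levy:
  R$19,000 × 6% = R$1,140
  R$16,000 × 10% = R$1,600
  R$243,000 × 18% = R$43,740
  → R$46,480

Book-profits minimum tax:
  Adjusted income: R$278,000 + R$51,000 + R$54,000 + R$61,000 = R$444,000
  Less exemption R$112,000 → base R$332,000
  R$332,000 × 12% = R$39,840

R$46,480 > R$39,840, so the mainline income levy governs.

R$46,480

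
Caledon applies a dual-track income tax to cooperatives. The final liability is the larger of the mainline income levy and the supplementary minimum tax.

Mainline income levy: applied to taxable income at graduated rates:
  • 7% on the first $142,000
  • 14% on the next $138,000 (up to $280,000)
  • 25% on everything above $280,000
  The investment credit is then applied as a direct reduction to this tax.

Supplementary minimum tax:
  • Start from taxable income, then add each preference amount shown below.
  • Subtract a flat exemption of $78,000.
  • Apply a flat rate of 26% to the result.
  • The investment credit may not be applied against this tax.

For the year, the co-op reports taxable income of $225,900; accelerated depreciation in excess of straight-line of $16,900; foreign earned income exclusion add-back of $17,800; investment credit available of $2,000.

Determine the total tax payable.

Supplementary minimum tax:
  Adjusted income: $225,900 + $16,900 + $17,800 = $260,600
  Less exemption $78,000 → base $182,600
  $182,600 × 26% = $47,476

Mainline income levy:
  $142,000 × 7% = $9,940
  $83,900 × 14% = $11,746
  → $21,686
  Less investment credit $2,000 → $19,686

$47,476 > $19,686, so the supplementary minimum tax is the binding amount.

$47,476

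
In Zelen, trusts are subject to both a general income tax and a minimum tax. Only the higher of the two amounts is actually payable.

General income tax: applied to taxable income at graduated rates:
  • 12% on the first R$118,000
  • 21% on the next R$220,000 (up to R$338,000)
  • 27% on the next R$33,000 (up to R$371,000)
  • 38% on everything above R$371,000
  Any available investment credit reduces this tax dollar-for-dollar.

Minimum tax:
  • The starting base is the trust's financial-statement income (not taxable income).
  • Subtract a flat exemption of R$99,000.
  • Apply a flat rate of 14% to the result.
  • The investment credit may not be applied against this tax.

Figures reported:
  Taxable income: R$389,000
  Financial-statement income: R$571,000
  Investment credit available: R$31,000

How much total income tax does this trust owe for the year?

General income tax:
  R$118,000 × 12% = R$14,160
  R$220,000 × 21% = R$46,200
  R$33,000 × 27% = R$8,910
  R$18,000 × 38% = R$6,840
  → R$76,110
  Less investment credit R$31,000 → R$45,110

Minimum tax:
  Base (financial-statement income): R$571,000
  Less exemption R$99,000 → base R$472,000
  R$472,000 × 14% = R$66,080

R$66,080 > R$45,110, so the minimum tax is the binding amount.

R$66,080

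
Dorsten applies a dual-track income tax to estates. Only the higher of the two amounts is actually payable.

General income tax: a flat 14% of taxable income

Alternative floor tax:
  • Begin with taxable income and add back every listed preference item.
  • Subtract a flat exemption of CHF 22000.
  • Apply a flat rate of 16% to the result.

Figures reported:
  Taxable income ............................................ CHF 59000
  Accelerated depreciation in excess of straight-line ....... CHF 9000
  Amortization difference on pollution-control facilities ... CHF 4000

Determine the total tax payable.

CHF 8260

General income tax:
  CHF 59000 × 14% = CHF 8260

Alternative floor tax:
  Adjusted income: CHF 59000 + CHF 9000 + CHF 4000 = CHF 72000
  Less exemption CHF 22000 → base CHF 50000
  CHF 50000 × 16% = CHF 8000

CHF 8260 > CHF 8000, so the general income tax governs.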